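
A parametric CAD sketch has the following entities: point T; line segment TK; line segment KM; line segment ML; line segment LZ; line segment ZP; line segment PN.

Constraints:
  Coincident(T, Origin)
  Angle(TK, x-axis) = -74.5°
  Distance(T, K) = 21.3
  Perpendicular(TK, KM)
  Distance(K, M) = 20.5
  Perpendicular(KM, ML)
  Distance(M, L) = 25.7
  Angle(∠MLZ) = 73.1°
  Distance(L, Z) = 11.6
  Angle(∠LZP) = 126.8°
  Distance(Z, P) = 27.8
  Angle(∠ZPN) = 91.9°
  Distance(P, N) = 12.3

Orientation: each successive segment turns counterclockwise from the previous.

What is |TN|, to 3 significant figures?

31.8

∠LZP = 126.8° gives ZP at -94.4° from the x-axis; with |ZP| = 27.8, P = (6.65, -24.2). ∠ZPN = 91.9° gives PN at -6.30° from the x-axis; with |PN| = 12.3, N = (18.9, -25.6). Then |TN| = |N − T| = 31.8.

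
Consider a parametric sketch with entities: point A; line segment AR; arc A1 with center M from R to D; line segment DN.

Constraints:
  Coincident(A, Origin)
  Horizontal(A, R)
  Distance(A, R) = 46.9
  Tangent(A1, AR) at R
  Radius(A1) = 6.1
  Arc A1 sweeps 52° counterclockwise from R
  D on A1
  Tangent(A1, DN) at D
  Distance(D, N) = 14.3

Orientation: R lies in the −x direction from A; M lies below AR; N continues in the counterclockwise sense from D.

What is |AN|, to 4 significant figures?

62.02

A is at the origin; A and R share the same y with |AR| = 46.9 and R on the −x side, so R = (-46.90, 0.000). Tangency of A1 to AR means the radius MR is perpendicular to AR, so M = R + (0, -6.1) = (-46.90, -6.100). On A1, R sits at bearing 90° from M; a 52° counterclockwise sweep puts D at bearing 142°, so D = M + 6.1·(cos 142°, sin 142°) = (-51.71, -2.344). Tangency of A1 to DN means the radius MD is perpendicular to DN, so DN runs along (−sin 142°, cos 142°); with |DN| = 14.3, N = (-60.51, -13.61). Then |AN| = |N − A| = 62.02.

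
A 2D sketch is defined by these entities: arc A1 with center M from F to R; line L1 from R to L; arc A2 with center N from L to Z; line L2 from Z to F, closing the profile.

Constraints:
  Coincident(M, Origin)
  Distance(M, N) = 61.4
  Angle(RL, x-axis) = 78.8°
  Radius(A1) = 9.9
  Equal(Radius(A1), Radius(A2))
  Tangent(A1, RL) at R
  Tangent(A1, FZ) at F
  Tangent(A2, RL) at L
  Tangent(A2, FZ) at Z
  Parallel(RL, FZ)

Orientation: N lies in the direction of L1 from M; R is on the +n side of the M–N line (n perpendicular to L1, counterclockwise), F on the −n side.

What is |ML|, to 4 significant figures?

62.19

Tangency of A1 to both parallel lines with radius 9.9 puts R and F at M ± 9.9·n: R = (-9.711, 1.923), F = (9.711, -1.923). Equal radii place L and Z the same way about N: L = N + 9.9·n = (2.215, 62.15), Z = N − 9.9·n = (21.64, 58.31). Then |ML| = |L − M| = 62.19.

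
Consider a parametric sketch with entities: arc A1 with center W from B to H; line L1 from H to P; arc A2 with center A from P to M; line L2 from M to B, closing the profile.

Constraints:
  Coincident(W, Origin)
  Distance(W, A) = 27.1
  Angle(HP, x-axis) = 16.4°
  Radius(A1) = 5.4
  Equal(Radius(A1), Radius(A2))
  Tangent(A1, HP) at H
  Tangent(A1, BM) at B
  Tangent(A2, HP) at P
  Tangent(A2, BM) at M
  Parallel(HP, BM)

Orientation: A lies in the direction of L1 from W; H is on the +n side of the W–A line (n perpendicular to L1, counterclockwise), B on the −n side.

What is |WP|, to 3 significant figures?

27.6

Tangency of A1 to both parallel lines with radius 5.4 puts H and B at W ± 5.4·n: H = (-1.52, 5.18), B = (1.52, -5.18). Equal radii place P and M the same way about A: P = A + 5.4·n = (24.5, 12.8), M = A − 5.4·n = (27.5, 2.47). Then |WP| = |P − W| = 27.6.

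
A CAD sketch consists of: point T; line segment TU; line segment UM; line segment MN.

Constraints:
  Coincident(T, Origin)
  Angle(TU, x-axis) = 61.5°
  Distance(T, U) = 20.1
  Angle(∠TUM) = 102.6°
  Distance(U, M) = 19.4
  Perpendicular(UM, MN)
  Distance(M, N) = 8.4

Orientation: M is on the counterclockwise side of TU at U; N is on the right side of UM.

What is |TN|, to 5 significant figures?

36.751

T is at the origin; TU runs at 61.5° with length 20.1, so U = 20.1·(cos 61.5°, sin 61.5°) = (9.5909, 17.664). ∠TUM = 102.6°, so UM runs at 61.5° + (180° − 102.6°) = 138.90° from the x-axis; with |UM| = 19.4, M = U + 19.4·(cos 138.90°, sin 138.90°) = (-5.0282, 30.417). UM ⟂ MN; with |MN| = 8.4 on the right of UM, N = M + 8.4·(0.65738, 0.75356) = (0.49371, 36.747). Then |TN| = |N − T| = 36.751.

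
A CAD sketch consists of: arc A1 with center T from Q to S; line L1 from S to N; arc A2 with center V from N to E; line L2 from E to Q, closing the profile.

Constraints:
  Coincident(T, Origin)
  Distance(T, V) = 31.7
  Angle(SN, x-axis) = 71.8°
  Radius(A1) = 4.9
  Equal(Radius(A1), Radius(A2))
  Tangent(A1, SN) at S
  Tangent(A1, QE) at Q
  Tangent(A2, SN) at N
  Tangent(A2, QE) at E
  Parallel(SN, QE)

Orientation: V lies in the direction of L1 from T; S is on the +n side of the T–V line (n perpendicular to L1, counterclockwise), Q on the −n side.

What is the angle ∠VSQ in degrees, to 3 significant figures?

81.2°

The slot axis is L1's direction at 71.8°, so u = (cos 71.8°, sin 71.8°) = (0.312, 0.950) and n = (−sin 71.8°, cos 71.8°) = (-0.950, 0.312). T is at the origin and V lies 31.7 along u from T, so V = 31.7·u = (9.90, 30.1). Tangency of A1 to both parallel lines with radius 4.9 puts S and Q at T ± 4.9·n: S = (-4.65, 1.53), Q = (4.65, -1.53). Then cos ∠VSQ = SV·SQ / (|SV||SQ|), giving 81.2°.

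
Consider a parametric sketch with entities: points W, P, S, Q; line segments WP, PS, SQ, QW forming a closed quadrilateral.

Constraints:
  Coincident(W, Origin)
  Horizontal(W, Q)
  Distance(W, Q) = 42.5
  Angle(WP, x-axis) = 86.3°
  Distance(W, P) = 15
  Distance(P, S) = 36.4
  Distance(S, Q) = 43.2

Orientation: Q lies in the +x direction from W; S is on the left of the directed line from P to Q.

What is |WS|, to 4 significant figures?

48.58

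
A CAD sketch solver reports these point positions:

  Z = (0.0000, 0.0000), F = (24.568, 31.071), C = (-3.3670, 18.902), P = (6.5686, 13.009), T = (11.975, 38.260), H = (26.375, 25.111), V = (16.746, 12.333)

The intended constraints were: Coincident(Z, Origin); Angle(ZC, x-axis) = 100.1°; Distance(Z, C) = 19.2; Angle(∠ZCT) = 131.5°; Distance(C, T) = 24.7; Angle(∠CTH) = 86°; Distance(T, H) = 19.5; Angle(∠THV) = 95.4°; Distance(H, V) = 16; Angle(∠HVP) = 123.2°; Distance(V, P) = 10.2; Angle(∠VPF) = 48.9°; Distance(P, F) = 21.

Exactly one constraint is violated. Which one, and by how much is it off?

Distance(P, F) = 21 — off by 4.50.

Z = (0.00, 0.00) ✓; ZC at 100.1° ✓; |ZC| = 19.20 ✓; ∠ZCT = 131.5° ✓; |CT| = 24.70 ✓; ∠CTH = 86.00° ✓; |TH| = 19.50 ✓; ∠THV = 95.40° ✓; |HV| = 16.00 ✓; ∠HVP = 123.2° ✓; |VP| = 10.20 ✓; ∠VPF = 48.90° ✓; |PF| = 25.50 ✗.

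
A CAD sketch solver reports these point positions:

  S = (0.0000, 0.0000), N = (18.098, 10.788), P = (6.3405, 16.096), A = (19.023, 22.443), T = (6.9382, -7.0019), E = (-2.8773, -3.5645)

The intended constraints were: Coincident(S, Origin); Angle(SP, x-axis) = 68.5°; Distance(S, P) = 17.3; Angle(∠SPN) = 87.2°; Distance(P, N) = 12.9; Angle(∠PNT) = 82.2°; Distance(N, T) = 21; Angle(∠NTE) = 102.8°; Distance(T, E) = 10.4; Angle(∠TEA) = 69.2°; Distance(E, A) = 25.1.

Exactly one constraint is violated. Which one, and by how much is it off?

Distance(E, A) = 25.1 — off by 8.90.

S = (0.00, 0.00) ✓; SP at 68.50° ✓; |SP| = 17.30 ✓; ∠SPN = 87.20° ✓; |PN| = 12.90 ✓; ∠PNT = 82.20° ✓; |NT| = 21.00 ✓; ∠NTE = 102.8° ✓; |TE| = 10.40 ✓; ∠TEA = 69.20° ✓; |EA| = 34.00 ✗.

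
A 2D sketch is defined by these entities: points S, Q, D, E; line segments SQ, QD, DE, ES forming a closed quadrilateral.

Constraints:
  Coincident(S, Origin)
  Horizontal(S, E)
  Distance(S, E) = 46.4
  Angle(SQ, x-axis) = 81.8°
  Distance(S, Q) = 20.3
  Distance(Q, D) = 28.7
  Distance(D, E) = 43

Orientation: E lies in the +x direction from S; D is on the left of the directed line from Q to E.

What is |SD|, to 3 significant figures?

45.5

S is at the origin; S and E share the same y with |SE| = 46.4 and E in +x, so E = (46.4, 0). SQ runs at 81.8° with |SQ| = 20.3, so Q = (2.90, 20.1). D is determined by |QD| = 28.7 and |DE| = 43.0 together: it lies at the intersection of circle(Q, 28.7) and circle(E, 43.0). With |QE| = 47.9, the foot of the radical line on QE is 13.3 from Q and the perpendicular offset is √(28.7² − 13.3²) = 25.5. Taking the left-of-QE solution: D = (25.6, 37.6).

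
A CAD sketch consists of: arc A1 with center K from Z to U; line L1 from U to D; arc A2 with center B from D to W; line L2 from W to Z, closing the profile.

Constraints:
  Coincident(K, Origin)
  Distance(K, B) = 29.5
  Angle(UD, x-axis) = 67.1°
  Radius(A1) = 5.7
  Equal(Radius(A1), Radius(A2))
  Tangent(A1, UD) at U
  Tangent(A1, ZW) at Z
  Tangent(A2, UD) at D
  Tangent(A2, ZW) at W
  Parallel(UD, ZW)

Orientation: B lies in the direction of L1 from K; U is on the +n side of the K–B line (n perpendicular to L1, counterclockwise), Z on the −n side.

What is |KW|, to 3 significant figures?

30.0

Tangency of A1 to both parallel lines with radius 5.7 puts U and Z at K ± 5.7·n: U = (-5.25, 2.22), Z = (5.25, -2.22). Equal radii place D and W the same way about B: D = B + 5.7·n = (6.23, 29.4), W = B − 5.7·n = (16.7, 25.0). Then |KW| = |W − K| = 30.0.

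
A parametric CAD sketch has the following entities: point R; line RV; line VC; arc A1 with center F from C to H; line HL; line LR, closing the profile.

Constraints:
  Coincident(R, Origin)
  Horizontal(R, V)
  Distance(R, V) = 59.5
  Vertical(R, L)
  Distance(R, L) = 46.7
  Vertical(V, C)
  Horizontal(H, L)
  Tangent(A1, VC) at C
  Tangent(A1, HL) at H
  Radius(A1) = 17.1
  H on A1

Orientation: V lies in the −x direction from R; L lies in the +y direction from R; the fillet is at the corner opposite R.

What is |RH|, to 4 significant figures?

63.08

The virtual corner opposite R is at (-59.50, 46.70). Since A1 is tangent to VC there, FC ⟂ VC and the tangent condition forces FH to be normal to HL, with radius 17.1, so the center F sits 17.1 in from both sides at F = (-42.40, 29.60). That places the tangent points at C = (-59.50, 29.60) on VC and H = (-42.40, 46.70) on HL. Then |RH| = |H − R| = 63.08.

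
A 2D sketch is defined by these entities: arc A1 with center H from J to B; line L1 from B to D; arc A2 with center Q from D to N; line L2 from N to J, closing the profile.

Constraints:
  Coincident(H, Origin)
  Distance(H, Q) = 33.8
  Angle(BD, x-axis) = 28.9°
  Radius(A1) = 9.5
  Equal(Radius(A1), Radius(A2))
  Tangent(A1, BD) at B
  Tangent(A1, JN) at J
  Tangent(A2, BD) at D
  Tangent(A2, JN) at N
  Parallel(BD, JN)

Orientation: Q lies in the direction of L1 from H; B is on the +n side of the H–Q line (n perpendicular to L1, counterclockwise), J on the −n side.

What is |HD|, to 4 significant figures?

35.11

The slot axis is L1's direction at 28.9°, so u = (cos 28.9°, sin 28.9°) = (0.8755, 0.4833) and n = (−sin 28.9°, cos 28.9°) = (-0.4833, 0.8755). H is at the origin and Q lies 33.8 along u from H, so Q = 33.8·u = (29.59, 16.33). Tangency of A1 to both parallel lines with radius 9.5 puts B and J at H ± 9.5·n: B = (-4.591, 8.317), J = (4.591, -8.317). Equal radii place D and N the same way about Q: D = Q + 9.5·n = (25.00, 24.65), N = Q − 9.5·n = (34.18, 8.018). Then |HD| = |D − H| = 35.11.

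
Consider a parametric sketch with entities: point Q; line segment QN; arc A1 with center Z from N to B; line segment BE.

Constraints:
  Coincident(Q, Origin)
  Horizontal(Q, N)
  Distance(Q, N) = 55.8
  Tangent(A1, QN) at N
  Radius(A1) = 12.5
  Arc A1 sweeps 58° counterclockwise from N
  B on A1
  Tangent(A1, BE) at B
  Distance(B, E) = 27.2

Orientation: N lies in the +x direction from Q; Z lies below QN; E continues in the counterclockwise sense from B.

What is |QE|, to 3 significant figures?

42.3

Q is at the origin; Q and N share the same y with |QN| = 55.8 and N on the +x side, so N = (55.8, 0.00). Since A1 is tangent to QN there, ZN ⟂ QN, so Z = N + (0, -12.5) = (55.8, -12.5). On A1, N sits at bearing 90° from Z; a 58° counterclockwise sweep puts B at bearing 148°, so B = Z + 12.5·(cos 148°, sin 148°) = (45.2, -5.88). Since A1 is tangent to BE there, ZB ⟂ BE, so BE runs along (−sin 148°, cos 148°); with |BE| = 27.2, E = (30.8, -28.9). Then |QE| = |E − Q| = 42.3.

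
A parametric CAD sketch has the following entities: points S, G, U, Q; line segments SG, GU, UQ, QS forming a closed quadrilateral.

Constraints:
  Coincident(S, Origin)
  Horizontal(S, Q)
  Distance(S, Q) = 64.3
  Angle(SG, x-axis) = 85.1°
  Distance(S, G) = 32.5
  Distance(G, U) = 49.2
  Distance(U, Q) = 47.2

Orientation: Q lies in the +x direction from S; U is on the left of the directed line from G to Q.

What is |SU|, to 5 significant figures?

67.551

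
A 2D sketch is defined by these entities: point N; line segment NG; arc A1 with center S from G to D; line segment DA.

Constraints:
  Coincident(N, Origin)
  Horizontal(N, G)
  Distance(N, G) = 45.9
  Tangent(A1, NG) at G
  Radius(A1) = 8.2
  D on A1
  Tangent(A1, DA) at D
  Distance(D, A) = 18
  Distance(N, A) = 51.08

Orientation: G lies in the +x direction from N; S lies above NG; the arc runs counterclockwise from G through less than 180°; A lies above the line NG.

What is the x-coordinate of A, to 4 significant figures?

42.89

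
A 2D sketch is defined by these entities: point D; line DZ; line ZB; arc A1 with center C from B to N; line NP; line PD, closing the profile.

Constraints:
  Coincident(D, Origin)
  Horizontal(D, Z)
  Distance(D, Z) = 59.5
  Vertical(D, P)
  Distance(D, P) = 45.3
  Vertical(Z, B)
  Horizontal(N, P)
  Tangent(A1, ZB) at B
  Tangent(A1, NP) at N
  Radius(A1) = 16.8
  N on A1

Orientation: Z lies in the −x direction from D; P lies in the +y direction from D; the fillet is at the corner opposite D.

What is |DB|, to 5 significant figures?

65.973

D is at the origin; D and Z share the same y with |DZ| = 59.5 and Z on the −x side, so Z = (-59.500, 0.0000). DP is vertical with |DP| = 45.3 and P on the +y side, so P = (0.0000, 45.300). The virtual corner opposite D is at (-59.500, 45.300). A1 meets ZB tangentially, so CB is at right angles to ZB and tangency of A1 to NP means the radius CN is perpendicular to NP, with radius 16.8, so the center C sits 16.8 in from both sides at C = (-42.700, 28.500). That places the tangent points at B = (-59.500, 28.500) on ZB and N = (-42.700, 45.300) on NP. Then |DB| = |B − D| = 65.973.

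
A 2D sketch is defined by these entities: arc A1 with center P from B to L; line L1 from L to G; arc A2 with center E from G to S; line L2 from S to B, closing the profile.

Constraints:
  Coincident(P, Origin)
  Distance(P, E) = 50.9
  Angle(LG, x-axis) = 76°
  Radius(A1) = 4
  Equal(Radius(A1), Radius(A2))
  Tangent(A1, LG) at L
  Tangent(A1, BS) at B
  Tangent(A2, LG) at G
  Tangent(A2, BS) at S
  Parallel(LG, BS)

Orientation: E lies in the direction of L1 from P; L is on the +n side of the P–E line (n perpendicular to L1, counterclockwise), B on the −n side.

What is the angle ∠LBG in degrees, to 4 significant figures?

81.07°

Tangency of A1 to both parallel lines with radius 4.0 puts L and B at P ± 4.0·n: L = (-3.881, 0.9677), B = (3.881, -0.9677). Equal radii place G and S the same way about E: G = E + 4.0·n = (8.433, 50.36), S = E − 4.0·n = (16.20, 48.42). Then cos ∠LBG = BL·BG / (|BL||BG|), giving 81.07°.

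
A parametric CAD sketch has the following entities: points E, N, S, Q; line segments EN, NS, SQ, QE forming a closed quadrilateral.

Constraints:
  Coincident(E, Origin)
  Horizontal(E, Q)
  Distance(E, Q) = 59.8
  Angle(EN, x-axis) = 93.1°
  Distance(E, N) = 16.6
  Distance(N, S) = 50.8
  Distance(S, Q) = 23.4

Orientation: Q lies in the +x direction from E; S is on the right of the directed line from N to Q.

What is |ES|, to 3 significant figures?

42.4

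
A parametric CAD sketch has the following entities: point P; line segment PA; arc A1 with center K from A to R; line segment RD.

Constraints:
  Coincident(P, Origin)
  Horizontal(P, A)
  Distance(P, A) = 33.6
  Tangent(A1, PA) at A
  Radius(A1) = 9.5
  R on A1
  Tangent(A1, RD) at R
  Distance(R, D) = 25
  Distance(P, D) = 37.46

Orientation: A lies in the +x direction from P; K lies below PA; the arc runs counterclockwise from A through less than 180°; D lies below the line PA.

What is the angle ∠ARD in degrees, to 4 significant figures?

140.8°

P is at the origin; P and A share the same y with |PA| = 33.6 and A on the +x side, so A = (33.60, 0.000). Since A1 is tangent to PA there, KA ⟂ PA, so K = A + (0, -9.5) = (33.60, -9.500). Since KR ⟂ RD (tangency), |KD| = √(9.5² + 25.0²) = 26.74 regardless of where R sits on A1. So D lies on both circle(P, 37.46) and circle(K, 26.74); the below-PA intersection is D = (19.30, -32.10). R is the foot of the tangent from D: R = (24.29, -7.605).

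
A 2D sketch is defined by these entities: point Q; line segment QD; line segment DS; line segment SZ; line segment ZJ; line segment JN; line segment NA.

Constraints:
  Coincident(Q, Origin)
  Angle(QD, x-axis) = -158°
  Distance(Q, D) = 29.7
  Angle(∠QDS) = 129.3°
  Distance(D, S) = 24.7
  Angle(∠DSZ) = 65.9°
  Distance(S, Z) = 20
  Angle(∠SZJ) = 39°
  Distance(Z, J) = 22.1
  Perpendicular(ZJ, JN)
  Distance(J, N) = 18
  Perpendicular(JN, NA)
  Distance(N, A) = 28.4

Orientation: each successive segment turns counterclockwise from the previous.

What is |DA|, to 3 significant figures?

40.6

Q is at the origin; QD runs at -158.0° with length 29.7, so D = (-27.5, -11.1). ∠QDS = 129.3° gives DS at -107° from the x-axis; with |DS| = 24.7, S = (-34.9, -34.7). ∠DSZ = 65.9° gives SZ at 6.80° from the x-axis; with |SZ| = 20.0, Z = (-15.0, -32.3). ∠SZJ = 39.0° gives ZJ at 148° from the x-axis; with |ZJ| = 22.1, J = (-33.7, -20.6). ZJ is perpendicular to JN, so JN runs at -122°; with |JN| = 18.0, N = (-43.3, -35.8). JN ⟂ NA, so NA runs at -32.2°; with |NA| = 28.4, A = (-19.3, -50.9). Then |DA| = |A − D| = 40.6.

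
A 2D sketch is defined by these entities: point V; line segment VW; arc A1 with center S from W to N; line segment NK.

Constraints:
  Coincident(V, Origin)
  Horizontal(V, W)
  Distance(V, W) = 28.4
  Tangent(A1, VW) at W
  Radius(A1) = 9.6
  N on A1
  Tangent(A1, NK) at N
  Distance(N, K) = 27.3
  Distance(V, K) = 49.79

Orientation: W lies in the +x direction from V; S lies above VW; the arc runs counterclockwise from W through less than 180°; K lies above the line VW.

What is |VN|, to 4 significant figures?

39.54

V is at the origin; V and W share the same y with |VW| = 28.4 and W on the +x side, so W = (28.40, 0.000). The tangent condition forces SW to be normal to VW, so S = W + (0, 9.6) = (28.40, 9.600). Since SN ⟂ NK (tangency), |SK| = √(9.6² + 27.3²) = 28.94 regardless of where N sits on A1. So K lies on both circle(V, 49.79) and circle(S, 28.94); the above-VW intersection is K = (31.76, 38.34). N is the foot of the tangent from K: N = (37.77, 11.71).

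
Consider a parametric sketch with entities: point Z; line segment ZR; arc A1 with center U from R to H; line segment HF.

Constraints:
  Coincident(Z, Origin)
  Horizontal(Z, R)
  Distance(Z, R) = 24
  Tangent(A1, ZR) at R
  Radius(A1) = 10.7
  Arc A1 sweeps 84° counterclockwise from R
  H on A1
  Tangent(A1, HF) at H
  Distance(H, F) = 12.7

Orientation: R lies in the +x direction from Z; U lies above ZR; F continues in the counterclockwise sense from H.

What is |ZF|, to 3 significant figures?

42.3

On A1, R sits at bearing -90° from U; an 84° counterclockwise sweep puts H at bearing -6°, so H = U + 10.7·(cos -6°, sin -6°) = (34.6, 9.58). Tangency of A1 to HF means the radius UH is perpendicular to HF, so HF runs along (−sin -6°, cos -6°); with |HF| = 12.7, F = (36.0, 22.2). Then |ZF| = |F − Z| = 42.3.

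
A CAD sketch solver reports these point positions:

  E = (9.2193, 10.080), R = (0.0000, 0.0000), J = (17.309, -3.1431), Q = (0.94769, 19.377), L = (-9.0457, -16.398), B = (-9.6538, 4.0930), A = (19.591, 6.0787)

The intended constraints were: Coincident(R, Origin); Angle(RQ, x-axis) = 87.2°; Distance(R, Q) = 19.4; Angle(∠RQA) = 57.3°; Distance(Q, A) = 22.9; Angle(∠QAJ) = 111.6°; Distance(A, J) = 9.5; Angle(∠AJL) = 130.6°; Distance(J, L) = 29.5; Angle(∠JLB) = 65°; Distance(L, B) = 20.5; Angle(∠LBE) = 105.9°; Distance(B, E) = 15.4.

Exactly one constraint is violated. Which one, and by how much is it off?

Distance(B, E) = 15.4 — off by 4.40.

R = (0.00, 0.00) ✓; RQ at 87.20° ✓; |RQ| = 19.40 ✓; ∠RQA = 57.30° ✓; |QA| = 22.90 ✓; ∠QAJ = 111.6° ✓; |AJ| = 9.500 ✓; ∠AJL = 130.6° ✓; |JL| = 29.50 ✓; ∠JLB = 65.00° ✓; |LB| = 20.50 ✓; ∠LBE = 105.9° ✓; |BE| = 19.80 ✗.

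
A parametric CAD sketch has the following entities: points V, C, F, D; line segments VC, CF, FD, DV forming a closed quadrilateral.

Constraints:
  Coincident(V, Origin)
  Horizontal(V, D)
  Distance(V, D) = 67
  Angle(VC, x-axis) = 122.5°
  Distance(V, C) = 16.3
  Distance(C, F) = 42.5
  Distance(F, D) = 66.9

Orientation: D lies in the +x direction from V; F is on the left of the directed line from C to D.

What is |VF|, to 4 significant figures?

49.85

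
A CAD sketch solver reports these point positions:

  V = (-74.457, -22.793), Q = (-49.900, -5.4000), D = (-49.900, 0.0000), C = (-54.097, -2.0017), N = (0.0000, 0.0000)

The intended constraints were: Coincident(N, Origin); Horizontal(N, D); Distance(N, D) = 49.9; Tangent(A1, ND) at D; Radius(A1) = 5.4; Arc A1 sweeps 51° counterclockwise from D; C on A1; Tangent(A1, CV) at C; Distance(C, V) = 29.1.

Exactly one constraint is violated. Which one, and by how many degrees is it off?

Tangent(A1, CV) at C — off by 5.40°.

N = (0.00, 0.00) ✓; N.y = 0.00, D.y = 0.00 ✓; |ND| = 49.90 ✓; ∠(QD, DN) = 90.00° ✓; |QD| = 5.400 ✓; bearing(Q→C) − bearing(Q→D) = 51.00° ✓; |QC| = 5.400 ✓; ∠(QC, CV) = 95.40° ✗; |CV| = 29.10 ✓.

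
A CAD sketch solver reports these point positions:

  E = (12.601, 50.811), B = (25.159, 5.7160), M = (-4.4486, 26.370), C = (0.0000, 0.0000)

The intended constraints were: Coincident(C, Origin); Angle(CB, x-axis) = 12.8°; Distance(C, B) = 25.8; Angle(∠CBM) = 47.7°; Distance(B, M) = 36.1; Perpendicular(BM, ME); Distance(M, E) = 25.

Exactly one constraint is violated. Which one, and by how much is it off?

Distance(M, E) = 25 — off by 4.80.

C = (0.00, 0.00) ✓; CB at 12.80° ✓; |CB| = 25.80 ✓; ∠CBM = 47.70° ✓; |BM| = 36.10 ✓; ∠(BM, ME) = 90.00° ✓; |ME| = 29.80 ✗.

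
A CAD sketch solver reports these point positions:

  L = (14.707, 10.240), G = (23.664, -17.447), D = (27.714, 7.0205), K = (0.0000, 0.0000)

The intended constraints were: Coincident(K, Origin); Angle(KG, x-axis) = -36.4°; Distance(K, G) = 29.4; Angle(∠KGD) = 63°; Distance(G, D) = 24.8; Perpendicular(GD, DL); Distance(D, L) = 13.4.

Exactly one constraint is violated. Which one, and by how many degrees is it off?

Perpendicular(GD, DL) — off by 4.50°.

K = (0.00, 0.00) ✓; KG at -36.40° ✓; |KG| = 29.40 ✓; ∠KGD = 63.00° ✓; |GD| = 24.80 ✓; ∠(GD, DL) = 85.50° ✗; |DL| = 13.40 ✓.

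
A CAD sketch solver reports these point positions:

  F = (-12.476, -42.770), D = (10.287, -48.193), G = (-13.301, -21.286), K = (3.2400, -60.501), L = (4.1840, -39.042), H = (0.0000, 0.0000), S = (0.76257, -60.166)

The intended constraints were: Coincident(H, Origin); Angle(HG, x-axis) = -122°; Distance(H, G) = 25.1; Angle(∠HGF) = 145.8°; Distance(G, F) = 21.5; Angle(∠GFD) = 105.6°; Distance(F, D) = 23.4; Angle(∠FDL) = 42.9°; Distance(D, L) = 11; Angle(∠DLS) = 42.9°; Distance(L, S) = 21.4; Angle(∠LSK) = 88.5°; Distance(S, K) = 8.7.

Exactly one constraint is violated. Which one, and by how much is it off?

Distance(S, K) = 8.7 — off by 6.20.

H = (0.00, 0.00) ✓; HG at -122.0° ✓; |HG| = 25.10 ✓; ∠HGF = 145.8° ✓; |GF| = 21.50 ✓; ∠GFD = 105.6° ✓; |FD| = 23.40 ✓; ∠FDL = 42.90° ✓; |DL| = 11.00 ✓; ∠DLS = 42.90° ✓; |LS| = 21.40 ✓; ∠LSK = 88.50° ✓; |SK| = 2.500 ✗.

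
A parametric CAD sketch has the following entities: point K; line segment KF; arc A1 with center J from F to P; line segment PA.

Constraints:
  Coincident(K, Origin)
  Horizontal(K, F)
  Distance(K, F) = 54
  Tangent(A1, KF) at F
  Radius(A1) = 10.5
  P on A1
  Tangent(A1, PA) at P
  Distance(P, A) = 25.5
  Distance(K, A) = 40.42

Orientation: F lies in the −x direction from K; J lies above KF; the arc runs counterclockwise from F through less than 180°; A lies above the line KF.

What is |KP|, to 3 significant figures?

45.5

Checks: ∠(JF, FK) = 90.00° ✓; |JF| = 10.50 ✓; |JP| = 10.50 ✓; ∠(JP, PA) = 90.00° ✓; |PA| = 25.50 ✓; |KA| = 40.42 ✓.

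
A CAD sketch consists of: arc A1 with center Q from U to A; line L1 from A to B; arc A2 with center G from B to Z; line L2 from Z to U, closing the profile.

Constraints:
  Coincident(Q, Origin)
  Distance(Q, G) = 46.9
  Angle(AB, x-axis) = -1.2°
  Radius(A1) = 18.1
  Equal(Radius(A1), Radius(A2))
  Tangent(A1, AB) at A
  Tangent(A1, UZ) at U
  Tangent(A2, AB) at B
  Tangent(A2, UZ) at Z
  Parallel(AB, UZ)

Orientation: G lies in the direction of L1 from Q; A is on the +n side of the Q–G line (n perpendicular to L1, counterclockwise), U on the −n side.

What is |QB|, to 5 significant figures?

50.271

Tangency of A1 to both parallel lines with radius 18.1 puts A and U at Q ± 18.1·n: A = (0.37906, 18.096), U = (-0.37906, -18.096). Equal radii place B and Z the same way about G: B = G + 18.1·n = (47.269, 17.114), Z = G − 18.1·n = (46.511, -19.078). Then |QB| = |B − Q| = 50.271.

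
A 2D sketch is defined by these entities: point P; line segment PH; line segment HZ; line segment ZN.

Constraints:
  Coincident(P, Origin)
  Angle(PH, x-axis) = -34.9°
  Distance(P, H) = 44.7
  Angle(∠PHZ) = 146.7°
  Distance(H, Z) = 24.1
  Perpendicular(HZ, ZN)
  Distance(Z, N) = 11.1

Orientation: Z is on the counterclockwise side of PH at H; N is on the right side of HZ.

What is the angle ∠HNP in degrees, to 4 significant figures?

5.380°

P is at the origin; PH runs at -34.9° with length 44.7, so H = 44.7·(cos -34.9°, sin -34.9°) = (36.66, -25.57). ∠PHZ = 146.7°, so HZ runs at -34.9° + (180° − 146.7°) = -1.600° from the x-axis; with |HZ| = 24.1, Z = H + 24.1·(cos -1.600°, sin -1.600°) = (60.75, -26.25). HZ ⟂ ZN; with |ZN| = 11.1 on the right of HZ, N = Z + 11.1·(-0.02792, -0.9996) = (60.44, -37.34). Then cos ∠HNP = NH·NP / (|NH||NP|), giving 5.380°.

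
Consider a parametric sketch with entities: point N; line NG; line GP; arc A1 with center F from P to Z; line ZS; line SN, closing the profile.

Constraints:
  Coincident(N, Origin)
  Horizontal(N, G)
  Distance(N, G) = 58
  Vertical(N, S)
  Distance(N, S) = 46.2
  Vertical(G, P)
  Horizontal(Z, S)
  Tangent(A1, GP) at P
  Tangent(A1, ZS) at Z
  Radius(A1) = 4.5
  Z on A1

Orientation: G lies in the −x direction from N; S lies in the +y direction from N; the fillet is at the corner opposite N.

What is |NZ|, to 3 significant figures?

70.7

N is at the origin; NG is horizontal with |NG| = 58.0 and G on the −x side, so G = (-58.0, 0.00). NS is vertical with |NS| = 46.2 and S on the +y side, so S = (0.00, 46.2). The virtual corner opposite N is at (-58.0, 46.2). Tangency of A1 to GP means the radius FP is perpendicular to GP and the tangent condition forces FZ to be normal to ZS, with radius 4.5, so the center F sits 4.5 in from both sides at F = (-53.5, 41.7). That places the tangent points at P = (-58.0, 41.7) on GP and Z = (-53.5, 46.2) on ZS. Then |NZ| = |Z − N| = 70.7.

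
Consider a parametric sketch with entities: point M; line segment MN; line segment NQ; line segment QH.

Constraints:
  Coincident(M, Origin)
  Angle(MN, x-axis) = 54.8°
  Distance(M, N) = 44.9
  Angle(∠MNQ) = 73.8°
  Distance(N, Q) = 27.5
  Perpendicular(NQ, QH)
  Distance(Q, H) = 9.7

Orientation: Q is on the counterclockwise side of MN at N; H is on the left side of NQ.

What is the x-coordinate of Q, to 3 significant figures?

-0.120

M is at the origin; MN runs at 54.8° with length 44.9, so N = 44.9·(cos 54.8°, sin 54.8°) = (25.9, 36.7). ∠MNQ = 73.8°, so NQ runs at 54.8° + (180° − 73.8°) = 161° from the x-axis; with |NQ| = 27.5, Q = N + 27.5·(cos 161°, sin 161°) = (-0.120, 45.6). So Q.x = -0.120.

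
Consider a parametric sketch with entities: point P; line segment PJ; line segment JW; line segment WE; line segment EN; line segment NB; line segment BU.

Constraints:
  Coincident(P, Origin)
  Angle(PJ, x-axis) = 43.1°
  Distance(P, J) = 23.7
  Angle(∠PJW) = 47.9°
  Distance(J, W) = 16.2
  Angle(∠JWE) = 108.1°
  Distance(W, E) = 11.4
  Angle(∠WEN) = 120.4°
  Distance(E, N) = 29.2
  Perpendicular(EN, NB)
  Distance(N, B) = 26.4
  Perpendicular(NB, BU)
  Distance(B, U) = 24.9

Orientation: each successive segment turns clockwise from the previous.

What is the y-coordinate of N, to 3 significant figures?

15.2

P is at the origin; PJ runs at 43.1° with length 23.7, so J = (17.3, 16.2). ∠PJW = 47.9° gives JW at -89.0° from the x-axis; with |JW| = 16.2, W = (17.6, -0.00394). ∠JWE = 108.1° gives WE at -161° from the x-axis; with |WE| = 11.4, E = (6.82, -3.73). ∠WEN = 120.4° gives EN at 140° from the x-axis; with |EN| = 29.2, N = (-15.4, 15.2). So N.y = 15.2.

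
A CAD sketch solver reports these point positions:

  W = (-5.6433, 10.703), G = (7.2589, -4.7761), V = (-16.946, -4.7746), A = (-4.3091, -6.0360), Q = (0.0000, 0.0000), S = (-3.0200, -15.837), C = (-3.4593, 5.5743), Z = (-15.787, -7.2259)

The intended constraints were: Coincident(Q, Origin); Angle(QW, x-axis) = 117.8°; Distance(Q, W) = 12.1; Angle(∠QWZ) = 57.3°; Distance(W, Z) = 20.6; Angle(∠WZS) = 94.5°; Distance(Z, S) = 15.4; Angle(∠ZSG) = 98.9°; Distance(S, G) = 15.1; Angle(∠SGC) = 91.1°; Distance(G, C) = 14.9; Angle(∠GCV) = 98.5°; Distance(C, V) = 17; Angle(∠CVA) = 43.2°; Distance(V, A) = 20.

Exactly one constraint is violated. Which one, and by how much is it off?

Distance(V, A) = 20 — off by 7.30.

Q = (0.00, 0.00) ✓; QW at 117.8° ✓; |QW| = 12.10 ✓; ∠QWZ = 57.30° ✓; |WZ| = 20.60 ✓; ∠WZS = 94.50° ✓; |ZS| = 15.40 ✓; ∠ZSG = 98.90° ✓; |SG| = 15.10 ✓; ∠SGC = 91.10° ✓; |GC| = 14.90 ✓; ∠GCV = 98.50° ✓; |CV| = 17.00 ✓; ∠CVA = 43.20° ✓; |VA| = 12.70 ✗.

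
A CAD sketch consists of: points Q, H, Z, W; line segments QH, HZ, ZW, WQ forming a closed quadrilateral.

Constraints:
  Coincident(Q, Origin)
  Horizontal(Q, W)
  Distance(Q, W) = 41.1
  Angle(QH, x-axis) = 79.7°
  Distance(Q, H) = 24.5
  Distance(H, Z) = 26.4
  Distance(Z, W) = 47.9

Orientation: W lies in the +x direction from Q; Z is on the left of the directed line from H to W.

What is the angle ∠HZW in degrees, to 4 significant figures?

65.17°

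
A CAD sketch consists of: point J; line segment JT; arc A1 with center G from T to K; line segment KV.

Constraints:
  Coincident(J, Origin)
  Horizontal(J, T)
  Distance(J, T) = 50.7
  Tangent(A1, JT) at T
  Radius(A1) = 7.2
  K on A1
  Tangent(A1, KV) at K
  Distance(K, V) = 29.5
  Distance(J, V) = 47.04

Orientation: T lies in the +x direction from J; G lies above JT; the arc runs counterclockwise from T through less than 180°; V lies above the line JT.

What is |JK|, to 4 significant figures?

56.98

Checks: |GK| = 7.200 ✓; ∠(GK, KV) = 90.00° ✓; |KV| = 29.50 ✓; |JV| = 47.04 ✓.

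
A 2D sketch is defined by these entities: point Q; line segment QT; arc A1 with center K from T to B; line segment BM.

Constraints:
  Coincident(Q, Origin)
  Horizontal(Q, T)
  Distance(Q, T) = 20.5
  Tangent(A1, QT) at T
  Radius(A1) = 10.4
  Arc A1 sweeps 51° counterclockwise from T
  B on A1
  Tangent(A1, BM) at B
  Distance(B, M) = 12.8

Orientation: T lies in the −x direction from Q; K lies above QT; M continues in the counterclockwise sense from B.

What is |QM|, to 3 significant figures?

14.5

On A1, T sits at bearing -90° from K; a 51° counterclockwise sweep puts B at bearing -39°, so B = K + 10.4·(cos -39°, sin -39°) = (-12.4, 3.86). A1 meets BM tangentially, so KB is at right angles to BM, so BM runs along (−sin -39°, cos -39°); with |BM| = 12.8, M = (-4.36, 13.8). Then |QM| = |M − Q| = 14.5.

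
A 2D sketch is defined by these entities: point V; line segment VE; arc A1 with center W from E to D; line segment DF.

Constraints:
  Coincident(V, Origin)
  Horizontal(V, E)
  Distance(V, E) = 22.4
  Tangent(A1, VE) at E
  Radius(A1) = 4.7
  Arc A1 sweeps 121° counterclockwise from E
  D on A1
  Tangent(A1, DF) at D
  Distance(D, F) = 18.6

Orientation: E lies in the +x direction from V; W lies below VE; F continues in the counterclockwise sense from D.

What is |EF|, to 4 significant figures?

23.72

V is at the origin; VE is horizontal with |VE| = 22.4 and E on the +x side, so E = (22.40, 0.000). A1 meets VE tangentially, so WE is at right angles to VE, so W = E + (0, -4.7) = (22.40, -4.700). On A1, E sits at bearing 90° from W; a 121° counterclockwise sweep puts D at bearing 211°, so D = W + 4.7·(cos 211°, sin 211°) = (18.37, -7.121). The tangent condition forces WD to be normal to DF, so DF runs along (−sin 211°, cos 211°); with |DF| = 18.6, F = (27.95, -23.06). Then |EF| = |F − E| = 23.72.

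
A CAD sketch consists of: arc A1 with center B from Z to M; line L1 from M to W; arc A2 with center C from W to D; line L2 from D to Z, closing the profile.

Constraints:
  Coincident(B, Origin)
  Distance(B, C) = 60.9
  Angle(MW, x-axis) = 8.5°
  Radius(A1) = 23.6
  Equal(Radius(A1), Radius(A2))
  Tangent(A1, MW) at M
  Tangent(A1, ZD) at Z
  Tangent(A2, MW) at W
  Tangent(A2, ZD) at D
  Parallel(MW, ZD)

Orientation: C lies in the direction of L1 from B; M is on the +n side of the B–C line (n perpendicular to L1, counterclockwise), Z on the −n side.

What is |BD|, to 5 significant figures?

65.313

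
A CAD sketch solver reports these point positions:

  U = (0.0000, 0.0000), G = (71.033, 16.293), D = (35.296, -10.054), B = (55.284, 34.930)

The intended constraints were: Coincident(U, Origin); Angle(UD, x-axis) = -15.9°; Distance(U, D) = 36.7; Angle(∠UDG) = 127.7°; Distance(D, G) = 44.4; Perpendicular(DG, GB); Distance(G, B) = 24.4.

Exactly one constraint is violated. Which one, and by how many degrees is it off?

Perpendicular(DG, GB) — off by 3.80°.

U = (0.00, 0.00) ✓; UD at -15.90° ✓; |UD| = 36.70 ✓; ∠UDG = 127.7° ✓; |DG| = 44.40 ✓; ∠(DG, GB) = 93.80° ✗; |GB| = 24.40 ✓.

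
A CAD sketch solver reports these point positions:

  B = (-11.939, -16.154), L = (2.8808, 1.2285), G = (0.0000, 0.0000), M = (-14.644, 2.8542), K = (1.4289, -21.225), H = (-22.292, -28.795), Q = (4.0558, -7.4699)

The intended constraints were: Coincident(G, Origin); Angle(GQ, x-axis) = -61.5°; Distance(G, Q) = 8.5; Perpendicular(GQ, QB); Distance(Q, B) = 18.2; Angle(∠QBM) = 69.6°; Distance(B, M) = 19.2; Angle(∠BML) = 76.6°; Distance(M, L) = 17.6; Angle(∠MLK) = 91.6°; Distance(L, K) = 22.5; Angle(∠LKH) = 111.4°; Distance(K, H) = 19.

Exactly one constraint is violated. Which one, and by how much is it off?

Distance(K, H) = 19 — off by 5.90.

G = (0.00, 0.00) ✓; GQ at -61.50° ✓; |GQ| = 8.500 ✓; ∠(GQ, QB) = 90.00° ✓; |QB| = 18.20 ✓; ∠QBM = 69.60° ✓; |BM| = 19.20 ✓; ∠BML = 76.60° ✓; |ML| = 17.60 ✓; ∠MLK = 91.60° ✓; |LK| = 22.50 ✓; ∠LKH = 111.4° ✓; |KH| = 24.90 ✗.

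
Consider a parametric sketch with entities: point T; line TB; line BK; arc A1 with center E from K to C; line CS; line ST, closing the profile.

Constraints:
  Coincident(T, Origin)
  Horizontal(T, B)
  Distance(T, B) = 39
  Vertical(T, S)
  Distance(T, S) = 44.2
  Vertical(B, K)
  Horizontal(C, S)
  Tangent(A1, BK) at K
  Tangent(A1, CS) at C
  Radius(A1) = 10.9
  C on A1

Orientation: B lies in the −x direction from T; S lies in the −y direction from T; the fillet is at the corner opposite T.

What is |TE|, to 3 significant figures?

43.6

T is at the origin; TB is horizontal with |TB| = 39.0 and B on the −x side, so B = (-39.0, 0.00). T and S share the same x with |TS| = 44.2 and S on the −y side, so S = (0.00, -44.2). The virtual corner opposite T is at (-39.0, -44.2). Tangency of A1 to BK means the radius EK is perpendicular to BK and tangency of A1 to CS means the radius EC is perpendicular to CS, with radius 10.9, so the center E sits 10.9 in from both sides at E = (-28.1, -33.3). Then |TE| = |E − T| = 43.6.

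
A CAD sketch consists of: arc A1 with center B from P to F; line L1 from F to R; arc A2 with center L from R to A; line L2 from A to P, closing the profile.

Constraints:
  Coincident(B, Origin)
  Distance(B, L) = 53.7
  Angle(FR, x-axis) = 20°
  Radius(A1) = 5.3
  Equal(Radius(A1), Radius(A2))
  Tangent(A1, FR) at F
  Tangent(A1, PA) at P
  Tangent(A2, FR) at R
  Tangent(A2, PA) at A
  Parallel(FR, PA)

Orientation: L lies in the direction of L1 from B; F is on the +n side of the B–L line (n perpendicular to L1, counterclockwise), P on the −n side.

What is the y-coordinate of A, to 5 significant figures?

13.386

The slot axis is L1's direction at 20.0°, so u = (cos 20.0°, sin 20.0°) = (0.93969, 0.34202) and n = (−sin 20.0°, cos 20.0°) = (-0.34202, 0.93969). B is at the origin and L lies 53.7 along u from B, so L = 53.7·u = (50.461, 18.366). Tangency of A1 to both parallel lines with radius 5.3 puts F and P at B ± 5.3·n: F = (-1.8127, 4.9804), P = (1.8127, -4.9804). Equal radii place R and A the same way about L: R = L + 5.3·n = (48.649, 23.347), A = L − 5.3·n = (52.274, 13.386). So A.y = 13.386.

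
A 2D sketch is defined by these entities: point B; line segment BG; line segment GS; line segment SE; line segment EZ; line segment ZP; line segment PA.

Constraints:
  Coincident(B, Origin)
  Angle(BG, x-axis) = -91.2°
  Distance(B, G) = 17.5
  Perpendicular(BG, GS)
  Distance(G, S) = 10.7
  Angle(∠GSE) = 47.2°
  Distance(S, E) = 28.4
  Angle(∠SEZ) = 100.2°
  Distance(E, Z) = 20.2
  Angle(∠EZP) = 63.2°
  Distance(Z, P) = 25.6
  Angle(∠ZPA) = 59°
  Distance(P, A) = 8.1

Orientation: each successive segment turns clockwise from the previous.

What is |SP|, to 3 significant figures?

14.6

B is at the origin; BG runs at -91.2° with length 17.5, so G = (-0.366, -17.5). BG is perpendicular to GS, so GS runs at 179°; with |GS| = 10.7, S = (-11.1, -17.3). ∠GSE = 47.2° gives SE at 46.0° from the x-axis; with |SE| = 28.4, E = (8.66, 3.16). ∠SEZ = 100.2° gives EZ at -33.8° from the x-axis; with |EZ| = 20.2, Z = (25.5, -8.08). ∠EZP = 63.2° gives ZP at -151° from the x-axis; with |ZP| = 25.6, P = (3.15, -20.6). Then |SP| = |P − S| = 14.6.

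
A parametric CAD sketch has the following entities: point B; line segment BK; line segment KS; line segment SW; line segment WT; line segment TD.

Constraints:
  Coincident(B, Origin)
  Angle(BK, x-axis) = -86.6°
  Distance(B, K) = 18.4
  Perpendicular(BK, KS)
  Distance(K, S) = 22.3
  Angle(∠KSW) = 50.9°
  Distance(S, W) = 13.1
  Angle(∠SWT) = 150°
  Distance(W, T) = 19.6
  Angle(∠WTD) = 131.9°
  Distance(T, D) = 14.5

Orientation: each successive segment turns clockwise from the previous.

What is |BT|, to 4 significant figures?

4.449

∠KSW = 50.9° gives SW at 54.30° from the x-axis; with |SW| = 13.1, W = (-13.53, -9.052). ∠SWT = 150.0° gives WT at 24.30° from the x-axis; with |WT| = 19.6, T = (4.338, -0.9862). Then |BT| = |T − B| = 4.449.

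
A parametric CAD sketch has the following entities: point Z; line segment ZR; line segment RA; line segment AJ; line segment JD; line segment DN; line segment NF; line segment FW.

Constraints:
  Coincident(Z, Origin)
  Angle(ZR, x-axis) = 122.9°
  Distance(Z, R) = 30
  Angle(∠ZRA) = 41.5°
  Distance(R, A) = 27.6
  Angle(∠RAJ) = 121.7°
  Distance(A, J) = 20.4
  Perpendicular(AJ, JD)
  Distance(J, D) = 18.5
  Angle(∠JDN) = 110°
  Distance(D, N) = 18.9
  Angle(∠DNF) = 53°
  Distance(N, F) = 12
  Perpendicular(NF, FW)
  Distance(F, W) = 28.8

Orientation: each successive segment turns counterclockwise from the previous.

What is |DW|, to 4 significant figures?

13.72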